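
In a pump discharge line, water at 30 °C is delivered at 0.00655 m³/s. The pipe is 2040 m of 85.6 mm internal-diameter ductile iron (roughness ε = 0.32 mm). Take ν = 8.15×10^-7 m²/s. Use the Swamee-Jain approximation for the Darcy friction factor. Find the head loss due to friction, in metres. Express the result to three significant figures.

h_f ≈ 45.7 m

V = 4Q/(πD²) = 4·0.00655/(π·0.0856²) = 1.138 m/s
Re = VD/ν = 1.138·0.0856/8.15×10^-7 = 1.20×10^5 → turbulent
ε/D = 0.32/85.6 = 0.00374
Swamee-Jain: f = 0.02905
h_f = f(L/D)V²/(2g) = 0.02905·(2040/0.0856)·1.138²/(2·9.81) = 45.71 m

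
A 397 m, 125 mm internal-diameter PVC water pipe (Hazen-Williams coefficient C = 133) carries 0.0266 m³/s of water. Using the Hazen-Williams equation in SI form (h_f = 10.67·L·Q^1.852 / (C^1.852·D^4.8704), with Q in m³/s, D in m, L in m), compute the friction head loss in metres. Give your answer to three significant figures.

h_f = 10.67·397·0.0266^1.852 / (133^1.852·0.125^4.8704) = 14.96 m

h_f ≈ 15.0 m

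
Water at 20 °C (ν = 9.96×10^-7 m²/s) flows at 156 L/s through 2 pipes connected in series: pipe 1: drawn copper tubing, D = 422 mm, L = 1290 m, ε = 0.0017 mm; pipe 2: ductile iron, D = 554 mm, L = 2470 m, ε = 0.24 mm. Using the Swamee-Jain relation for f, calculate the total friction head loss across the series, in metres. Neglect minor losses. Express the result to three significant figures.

Pipe 1: V = 1.115 m/s, Re = 4.73×10^5, ε/D = 4.03×10^-6, f = 0.01329, h_1 = f(L/D)V²/2g = 2.575 m
Pipe 2: V = 0.6472 m/s, Re = 3.60×10^5, ε/D = 4.33×10^-4, f = 0.01770, h_2 = f(L/D)V²/2g = 1.684 m
Series → Q common, losses add: H = Σh = 4.260 m

H ≈ 4.26 m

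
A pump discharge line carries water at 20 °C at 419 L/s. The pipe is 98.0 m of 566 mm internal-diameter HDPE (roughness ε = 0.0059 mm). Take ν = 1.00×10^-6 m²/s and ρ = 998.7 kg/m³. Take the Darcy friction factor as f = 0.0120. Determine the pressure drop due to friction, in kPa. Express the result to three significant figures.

V = 4Q/(πD²) = 4·0.419/(π·0.566²) = 1.665 m/s
h_f = f(L/D)V²/(2g) = 0.01200·(98.0/0.566)·1.665²/(2·9.81) = 0.2937 m
Δp = ρg·h_f = 998.7·9.81·0.2937 = 2.877 kPa

Δp ≈ 2.88 kPa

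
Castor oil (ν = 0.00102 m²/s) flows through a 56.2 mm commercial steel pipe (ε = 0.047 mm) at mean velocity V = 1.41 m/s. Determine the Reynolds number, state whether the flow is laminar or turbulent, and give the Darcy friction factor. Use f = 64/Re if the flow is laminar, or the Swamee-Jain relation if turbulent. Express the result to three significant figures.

Re ≈ 77.7; laminar; f = 64/Re ≈ 0.824

Re = VD/ν = 1.410·0.0562/0.00102 = 77.7
Re < 2300 → laminar → f = 64/Re = 0.8238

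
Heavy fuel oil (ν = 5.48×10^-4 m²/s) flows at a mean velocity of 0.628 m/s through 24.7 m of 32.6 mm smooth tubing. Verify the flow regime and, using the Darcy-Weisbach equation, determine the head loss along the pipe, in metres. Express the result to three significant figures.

Re = VD/ν = 0.628·0.03260/5.48×10^-4 = 37.4 → laminar (Re < 2300)
f = 64/Re = 1.713
h_f = f(L/D)V²/(2g) = 1.713·(24.7/0.03260)·0.628²/(2·9.81) = 26.09 m

h_f ≈ 26.1 m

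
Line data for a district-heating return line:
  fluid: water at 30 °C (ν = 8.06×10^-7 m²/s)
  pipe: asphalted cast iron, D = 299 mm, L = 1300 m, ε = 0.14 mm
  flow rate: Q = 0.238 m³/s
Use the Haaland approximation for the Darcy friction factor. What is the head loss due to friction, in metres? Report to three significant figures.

V = 4Q/(πD²) = 4·0.238/(π·0.299²) = 3.390 m/s
Re = VD/ν = 3.390·0.299/8.06×10^-7 = 1.26×10^6 → turbulent
ε/D = 0.14/299 = 4.68×10^-4
Haaland: f = 0.01686
h_f = f(L/D)V²/(2g) = 0.01686·(1300/0.299)·3.390²/(2·9.81) = 42.92 m

h_f ≈ 42.9 m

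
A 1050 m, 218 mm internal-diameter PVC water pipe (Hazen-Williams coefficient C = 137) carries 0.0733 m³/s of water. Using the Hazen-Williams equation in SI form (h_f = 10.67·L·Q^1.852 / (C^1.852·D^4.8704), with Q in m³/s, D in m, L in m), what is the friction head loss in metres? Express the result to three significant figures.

h_f ≈ 16.3 m

h_f = 10.67·1050·0.0733^1.852 / (137^1.852·0.218^4.8704) = 16.30 m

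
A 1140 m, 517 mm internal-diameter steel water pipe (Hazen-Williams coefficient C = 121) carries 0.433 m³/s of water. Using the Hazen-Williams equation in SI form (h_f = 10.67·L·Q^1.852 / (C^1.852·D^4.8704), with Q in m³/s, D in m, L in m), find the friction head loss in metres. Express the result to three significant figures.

h_f = 10.67·1140·0.433^1.852 / (121^1.852·0.517^4.8704) = 8.911 m

h_f ≈ 8.91 m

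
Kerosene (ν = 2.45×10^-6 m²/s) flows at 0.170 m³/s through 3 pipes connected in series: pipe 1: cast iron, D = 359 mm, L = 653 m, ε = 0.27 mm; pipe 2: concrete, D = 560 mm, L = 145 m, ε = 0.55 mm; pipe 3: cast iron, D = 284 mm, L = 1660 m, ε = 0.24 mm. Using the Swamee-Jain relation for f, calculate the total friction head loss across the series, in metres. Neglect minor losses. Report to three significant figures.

H ≈ 48.3 m

Pipe 1: V = 1.679 m/s, Re = 2.46×10^5, ε/D = 7.52×10^-4, f = 0.01987, h_1 = f(L/D)V²/2g = 5.197 m
Pipe 2: V = 0.6902 m/s, Re = 1.58×10^5, ε/D = 9.82×10^-4, f = 0.02145, h_2 = f(L/D)V²/2g = 0.1349 m
Pipe 3: V = 2.684 m/s, Re = 3.11×10^5, ε/D = 8.45×10^-4, f = 0.02004, h_3 = f(L/D)V²/2g = 43.00 m
Series → Q common, losses add: H = Σh = 48.33 m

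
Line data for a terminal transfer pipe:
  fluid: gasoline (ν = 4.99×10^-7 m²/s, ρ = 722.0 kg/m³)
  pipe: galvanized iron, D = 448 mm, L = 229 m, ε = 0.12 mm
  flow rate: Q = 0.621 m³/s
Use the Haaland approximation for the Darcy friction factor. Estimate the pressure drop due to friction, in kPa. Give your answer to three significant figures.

Δp ≈ 42.4 kPa

V = 4Q/(πD²) = 4·0.621/(π·0.448²) = 3.940 m/s
Re = VD/ν = 3.940·0.448/4.99×10^-7 = 3.54×10^6 → turbulent
ε/D = 0.12/448 = 2.68×10^-4
Haaland: f = 0.01482
h_f = f(L/D)V²/(2g) = 0.01482·(229/0.448)·3.940²/(2·9.81) = 5.992 m
Δp = ρg·h_f = 722.0·9.81·5.992 = 42.44 kPa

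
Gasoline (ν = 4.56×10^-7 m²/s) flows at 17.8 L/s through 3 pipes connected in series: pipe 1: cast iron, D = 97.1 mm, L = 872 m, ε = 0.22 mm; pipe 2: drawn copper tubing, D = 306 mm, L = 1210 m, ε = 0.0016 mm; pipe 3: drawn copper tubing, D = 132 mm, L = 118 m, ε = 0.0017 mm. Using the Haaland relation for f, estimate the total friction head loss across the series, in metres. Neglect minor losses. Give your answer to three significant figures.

Pipe 1: V = 2.404 m/s, Re = 5.12×10^5, ε/D = 0.00227, f = 0.02455, h_1 = f(L/D)V²/2g = 64.94 m
Pipe 2: V = 0.2420 m/s, Re = 1.62×10^5, ε/D = 5.23×10^-6, f = 0.01617, h_2 = f(L/D)V²/2g = 0.1910 m
Pipe 3: V = 1.301 m/s, Re = 3.77×10^5, ε/D = 1.29×10^-5, f = 0.01387, h_3 = f(L/D)V²/2g = 1.069 m
Series → Q common, losses add: H = Σh = 66.20 m

H ≈ 66.2 m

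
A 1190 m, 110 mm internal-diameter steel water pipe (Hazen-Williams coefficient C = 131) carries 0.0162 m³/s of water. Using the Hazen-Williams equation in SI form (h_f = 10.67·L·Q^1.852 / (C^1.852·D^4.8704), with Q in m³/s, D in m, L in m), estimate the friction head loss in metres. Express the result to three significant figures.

h_f ≈ 34.3 m

h_f = 10.67·1190·0.0162^1.852 / (131^1.852·0.110^4.8704) = 34.30 m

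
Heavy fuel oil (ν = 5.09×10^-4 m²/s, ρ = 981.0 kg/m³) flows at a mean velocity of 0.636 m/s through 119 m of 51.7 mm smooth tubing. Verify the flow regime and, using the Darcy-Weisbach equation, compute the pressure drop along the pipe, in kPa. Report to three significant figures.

Re = VD/ν = 0.636·0.05170/5.09×10^-4 = 64.6 → laminar (Re < 2300)
f = 64/Re = 0.9907
h_f = f(L/D)V²/(2g) = 0.9907·(119/0.05170)·0.636²/(2·9.81) = 47.01 m
Δp = ρg·h_f = 981.0·9.81·47.01 = 452.4 kPa

Δp ≈ 452 kPa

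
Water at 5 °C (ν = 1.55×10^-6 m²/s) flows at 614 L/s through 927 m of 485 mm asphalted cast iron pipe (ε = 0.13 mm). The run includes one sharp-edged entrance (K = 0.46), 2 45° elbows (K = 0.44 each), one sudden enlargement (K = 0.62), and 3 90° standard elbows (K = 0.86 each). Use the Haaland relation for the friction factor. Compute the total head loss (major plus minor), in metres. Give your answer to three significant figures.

H_L ≈ 19.0 m

V = 4Q/(πD²) = 3.323 m/s; V²/2g = 0.5630 m
Re = 1.04×10^6, ε/D = 2.68×10^-4 → f = 0.01528 (Haaland)
Major: h_f = f(L/D)·V²/2g = 0.01528·1911·0.5630 = 16.44 m
Minor: ΣK = 4.54; h_m = ΣK·V²/2g = 2.556 m
Total H_L = 16.44 + 2.556 = 19.00 m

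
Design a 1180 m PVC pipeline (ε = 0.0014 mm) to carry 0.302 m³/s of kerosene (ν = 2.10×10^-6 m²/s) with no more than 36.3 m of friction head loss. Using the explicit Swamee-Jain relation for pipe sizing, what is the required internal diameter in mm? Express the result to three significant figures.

Swamee-Jain (Type III): D = 0.66·[ε^1.25·(LQ²/(gh_f))^4.75 + ν·Q^9.4·(L/(gh_f))^5.2]^0.04
LQ²/(gh_f) = 0.3022; L/(gh_f) = 3.314
Term 1 = ε^1.25·(…)^4.75 = 1.64×10^-10; Term 2 = ν·Q^9.4·(…)^5.2 = 1.38×10^-8
D = 0.66·(1.64×10^-10 + 1.38×10^-8)^0.04 = 0.3201 m = 320 mm
Check: V = 3.75 m/s, Re = 5.72×10^5, f = 0.01286, h_f = 34.0 m ≈ 36.3 m ✓

D ≈ 320 mm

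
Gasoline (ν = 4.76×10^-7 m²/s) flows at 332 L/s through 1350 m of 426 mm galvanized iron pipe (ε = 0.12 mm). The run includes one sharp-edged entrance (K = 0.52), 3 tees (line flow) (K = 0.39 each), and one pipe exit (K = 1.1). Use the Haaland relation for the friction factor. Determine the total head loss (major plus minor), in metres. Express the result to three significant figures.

V = 4Q/(πD²) = 2.329 m/s; V²/2g = 0.2765 m
Re = 2.08×10^6, ε/D = 2.82×10^-4 → f = 0.01510 (Haaland)
Major: h_f = f(L/D)·V²/2g = 0.01510·3169·0.2765 = 13.23 m
Minor: ΣK = 2.79; h_m = ΣK·V²/2g = 0.7715 m
Total H_L = 13.23 + 0.7715 = 14.01 m

H_L ≈ 14.0 m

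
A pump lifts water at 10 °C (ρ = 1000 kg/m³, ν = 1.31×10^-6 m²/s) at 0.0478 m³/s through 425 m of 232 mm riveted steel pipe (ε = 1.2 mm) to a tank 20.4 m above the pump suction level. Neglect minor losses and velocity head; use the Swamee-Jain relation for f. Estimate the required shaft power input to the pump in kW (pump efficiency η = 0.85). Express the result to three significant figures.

V = 4Q/(πD²) = 1.131 m/s; Re = 2.00×10^5; ε/D = 0.00517; f = 0.03132
h_f = f(L/D)V²/2g = 3.739 m
Total head H = z + h_f = 20.4 + 3.739 = 24.14 m
P_hyd = ρgQH = 1000·9.81·0.0478·24.14 = 11.32 kW
P_shaft = P_hyd/η = 11.32/0.85 = 13.32 kW

P_shaft ≈ 13.3 kW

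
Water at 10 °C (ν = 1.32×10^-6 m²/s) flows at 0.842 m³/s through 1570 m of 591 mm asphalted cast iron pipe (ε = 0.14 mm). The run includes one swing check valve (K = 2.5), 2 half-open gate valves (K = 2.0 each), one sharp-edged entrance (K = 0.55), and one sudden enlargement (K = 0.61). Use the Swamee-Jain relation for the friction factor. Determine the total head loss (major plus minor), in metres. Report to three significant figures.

V = 4Q/(πD²) = 3.069 m/s; V²/2g = 0.4802 m
Re = 1.37×10^6, ε/D = 2.37×10^-4 → f = 0.01494 (Swamee-Jain)
Major: h_f = f(L/D)·V²/2g = 0.01494·2657·0.4802 = 19.06 m
Minor: ΣK = 7.66; h_m = ΣK·V²/2g = 3.678 m
Total H_L = 19.06 + 3.678 = 22.74 m

H_L ≈ 22.7 m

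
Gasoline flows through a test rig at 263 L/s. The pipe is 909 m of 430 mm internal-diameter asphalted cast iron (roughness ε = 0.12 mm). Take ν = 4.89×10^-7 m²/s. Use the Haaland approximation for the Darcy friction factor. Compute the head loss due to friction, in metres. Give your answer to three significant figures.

V = 4Q/(πD²) = 4·0.263/(π·0.430²) = 1.811 m/s
Re = VD/ν = 1.811·0.430/4.89×10^-7 = 1.59×10^6 → turbulent
ε/D = 0.12/430 = 2.79×10^-4
Haaland: f = 0.01517
h_f = f(L/D)V²/(2g) = 0.01517·(909/0.430)·1.811²/(2·9.81) = 5.362 m

h_f ≈ 5.36 m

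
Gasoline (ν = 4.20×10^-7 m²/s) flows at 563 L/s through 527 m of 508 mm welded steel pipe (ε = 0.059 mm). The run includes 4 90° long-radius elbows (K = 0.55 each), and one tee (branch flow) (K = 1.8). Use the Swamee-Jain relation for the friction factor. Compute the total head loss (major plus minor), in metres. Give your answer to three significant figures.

H_L ≈ 6.82 m

V = 4Q/(πD²) = 2.778 m/s; V²/2g = 0.3933 m
Re = 3.36×10^6, ε/D = 1.16×10^-4 → f = 0.01287 (Swamee-Jain)
Major: h_f = f(L/D)·V²/2g = 0.01287·1037·0.3933 = 5.249 m
Minor: ΣK = 4.00; h_m = ΣK·V²/2g = 1.573 m
Total H_L = 5.249 + 1.573 = 6.822 m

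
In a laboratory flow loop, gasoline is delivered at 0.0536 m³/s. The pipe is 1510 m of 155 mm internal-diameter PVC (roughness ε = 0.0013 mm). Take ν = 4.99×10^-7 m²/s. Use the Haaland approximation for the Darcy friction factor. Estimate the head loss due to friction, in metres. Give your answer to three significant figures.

V = 4Q/(πD²) = 4·0.0536/(π·0.155²) = 2.841 m/s
Re = VD/ν = 2.841·0.155/4.99×10^-7 = 8.82×10^5 → turbulent
ε/D = 0.0013/155 = 8.39×10^-6
Haaland: f = 0.01197
h_f = f(L/D)V²/(2g) = 0.01197·(1510/0.155)·2.841²/(2·9.81) = 47.96 m

h_f ≈ 48.0 m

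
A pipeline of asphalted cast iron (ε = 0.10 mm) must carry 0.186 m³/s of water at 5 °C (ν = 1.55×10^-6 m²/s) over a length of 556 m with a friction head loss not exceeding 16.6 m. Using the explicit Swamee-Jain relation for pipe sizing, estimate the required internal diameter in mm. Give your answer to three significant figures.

D ≈ 281 mm

Swamee-Jain (Type III): D = 0.66·[ε^1.25·(LQ²/(gh_f))^4.75 + ν·Q^9.4·(L/(gh_f))^5.2]^0.04
LQ²/(gh_f) = 0.1181; L/(gh_f) = 3.414
Term 1 = ε^1.25·(…)^4.75 = 3.92×10^-10; Term 2 = ν·Q^9.4·(…)^5.2 = 1.25×10^-10
D = 0.66·(3.92×10^-10 + 1.25×10^-10)^0.04 = 0.2806 m = 281 mm
Check: V = 3.01 m/s, Re = 5.45×10^5, f = 0.01672, h_f = 15.3 m ≈ 16.6 m ✓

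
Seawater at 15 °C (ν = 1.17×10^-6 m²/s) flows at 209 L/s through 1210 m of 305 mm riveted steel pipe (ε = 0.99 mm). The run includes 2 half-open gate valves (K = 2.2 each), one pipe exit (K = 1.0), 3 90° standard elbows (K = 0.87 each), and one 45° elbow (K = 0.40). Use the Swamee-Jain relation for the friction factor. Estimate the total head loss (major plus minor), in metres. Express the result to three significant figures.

V = 4Q/(πD²) = 2.861 m/s; V²/2g = 0.4171 m
Re = 7.46×10^5, ε/D = 0.00325 → f = 0.02701 (Swamee-Jain)
Major: h_f = f(L/D)·V²/2g = 0.02701·3967·0.4171 = 44.69 m
Minor: ΣK = 8.41; h_m = ΣK·V²/2g = 3.508 m
Total H_L = 44.69 + 3.508 = 48.20 m

H_L ≈ 48.2 m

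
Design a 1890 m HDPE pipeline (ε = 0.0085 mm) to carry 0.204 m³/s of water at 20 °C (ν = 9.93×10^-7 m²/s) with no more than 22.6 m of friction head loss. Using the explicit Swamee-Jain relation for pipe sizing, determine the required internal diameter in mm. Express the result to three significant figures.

D ≈ 328 mm

Swamee-Jain (Type III): D = 0.66·[ε^1.25·(LQ²/(gh_f))^4.75 + ν·Q^9.4·(L/(gh_f))^5.2]^0.04
LQ²/(gh_f) = 0.3548; L/(gh_f) = 8.525
Term 1 = ε^1.25·(…)^4.75 = 3.34×10^-9; Term 2 = ν·Q^9.4·(…)^5.2 = 2.22×10^-8
D = 0.66·(3.34×10^-9 + 2.22×10^-8)^0.04 = 0.3280 m = 328 mm
Check: V = 2.41 m/s, Re = 7.98×10^5, f = 0.01259, h_f = 21.6 m ≈ 22.6 m ✓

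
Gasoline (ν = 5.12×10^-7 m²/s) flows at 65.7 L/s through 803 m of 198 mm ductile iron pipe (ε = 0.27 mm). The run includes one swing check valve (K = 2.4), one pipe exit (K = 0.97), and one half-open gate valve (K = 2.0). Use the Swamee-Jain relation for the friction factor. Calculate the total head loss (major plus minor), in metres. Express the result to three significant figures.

V = 4Q/(πD²) = 2.134 m/s; V²/2g = 0.2321 m
Re = 8.25×10^5, ε/D = 0.00136 → f = 0.02159 (Swamee-Jain)
Major: h_f = f(L/D)·V²/2g = 0.02159·4056·0.2321 = 20.32 m
Minor: ΣK = 5.37; h_m = ΣK·V²/2g = 1.246 m
Total H_L = 20.32 + 1.246 = 21.57 m

H_L ≈ 21.6 m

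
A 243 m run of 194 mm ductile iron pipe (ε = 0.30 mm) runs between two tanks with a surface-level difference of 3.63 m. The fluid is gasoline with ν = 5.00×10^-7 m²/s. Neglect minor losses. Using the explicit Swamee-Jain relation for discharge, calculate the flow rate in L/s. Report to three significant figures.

Swamee-Jain (Type II): Q = -0.965·√(gD⁵h_f/L)·ln[ε/(3.7D) + √(3.17ν²L/(gD³h_f))]
√(gD⁵h_f/L) = √(9.81·0.194⁵·3.63/243) = 0.006346
ε/(3.7D) = 4.18×10^-4; √(3.17ν²L/(gD³h_f)) = 2.72×10^-5
Q = -0.965·0.006346·ln(4.452×10^-4) = 0.04726 m³/s
Check: V = 1.60 m/s, Re = 6.20×10^5, f = 0.02236, h_f = 3.65 m ≈ 3.63 m ✓

Q ≈ 47.3 L/s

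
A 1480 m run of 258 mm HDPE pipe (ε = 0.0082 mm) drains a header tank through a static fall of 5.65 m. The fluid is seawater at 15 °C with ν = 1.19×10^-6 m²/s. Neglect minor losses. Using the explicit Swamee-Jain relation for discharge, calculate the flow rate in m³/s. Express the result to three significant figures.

Swamee-Jain (Type II): Q = -0.965·√(gD⁵h_f/L)·ln[ε/(3.7D) + √(3.17ν²L/(gD³h_f))]
√(gD⁵h_f/L) = √(9.81·0.258⁵·5.65/1480) = 0.006543
ε/(3.7D) = 8.59×10^-6; √(3.17ν²L/(gD³h_f)) = 8.35×10^-5
Q = -0.965·0.006543·ln(9.213×10^-5) = 0.05867 m³/s
Check: V = 1.12 m/s, Re = 2.43×10^5, f = 0.01528, h_f = 5.63 m ≈ 5.65 m ✓

Q ≈ 0.0587 m³/s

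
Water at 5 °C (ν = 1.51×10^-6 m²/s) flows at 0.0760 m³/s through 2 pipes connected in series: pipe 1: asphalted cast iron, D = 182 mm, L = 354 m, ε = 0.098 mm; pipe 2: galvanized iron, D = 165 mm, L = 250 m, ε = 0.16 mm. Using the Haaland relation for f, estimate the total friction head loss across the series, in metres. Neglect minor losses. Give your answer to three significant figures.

Pipe 1: V = 2.921 m/s, Re = 3.52×10^5, ε/D = 5.38×10^-4, f = 0.01812, h_1 = f(L/D)V²/2g = 15.33 m
Pipe 2: V = 3.554 m/s, Re = 3.88×10^5, ε/D = 9.70×10^-4, f = 0.02021, h_2 = f(L/D)V²/2g = 19.71 m
Series → Q common, losses add: H = Σh = 35.05 m

H ≈ 35.0 m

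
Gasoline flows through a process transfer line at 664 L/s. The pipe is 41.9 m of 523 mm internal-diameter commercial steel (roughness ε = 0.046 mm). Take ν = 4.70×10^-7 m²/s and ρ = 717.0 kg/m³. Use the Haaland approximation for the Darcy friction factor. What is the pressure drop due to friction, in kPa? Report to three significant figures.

Δp ≈ 3.35 kPa

V = 4Q/(πD²) = 4·0.664/(π·0.523²) = 3.091 m/s
Re = VD/ν = 3.091·0.523/4.70×10^-7 = 3.44×10^6 → turbulent
ε/D = 0.046/523 = 8.80×10^-5
Haaland: f = 0.01221
h_f = f(L/D)V²/(2g) = 0.01221·(41.9/0.523)·3.091²/(2·9.81) = 0.4762 m
Δp = ρg·h_f = 717.0·9.81·0.4762 = 3.350 kPa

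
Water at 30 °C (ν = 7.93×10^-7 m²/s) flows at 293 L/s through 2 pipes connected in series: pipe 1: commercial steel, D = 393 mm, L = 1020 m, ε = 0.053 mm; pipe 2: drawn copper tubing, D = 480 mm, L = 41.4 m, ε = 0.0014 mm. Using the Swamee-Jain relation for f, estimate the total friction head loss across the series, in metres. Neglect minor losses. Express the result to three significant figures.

H ≈ 10.8 m

Pipe 1: V = 2.415 m/s, Re = 1.20×10^6, ε/D = 1.35×10^-4, f = 0.01382, h_1 = f(L/D)V²/2g = 10.67 m
Pipe 2: V = 1.619 m/s, Re = 9.80×10^5, ε/D = 2.92×10^-6, f = 0.01172, h_2 = f(L/D)V²/2g = 0.1351 m
Series → Q common, losses add: H = Σh = 10.80 m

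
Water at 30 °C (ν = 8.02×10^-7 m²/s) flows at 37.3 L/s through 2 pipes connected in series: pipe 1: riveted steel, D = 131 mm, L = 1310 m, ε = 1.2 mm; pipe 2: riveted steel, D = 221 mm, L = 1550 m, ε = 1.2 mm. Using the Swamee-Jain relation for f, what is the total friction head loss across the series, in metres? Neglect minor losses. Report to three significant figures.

Pipe 1: V = 2.767 m/s, Re = 4.52×10^5, ε/D = 0.00916, f = 0.03703, h_1 = f(L/D)V²/2g = 144.6 m
Pipe 2: V = 0.9724 m/s, Re = 2.68×10^5, ε/D = 0.00543, f = 0.03162, h_2 = f(L/D)V²/2g = 10.69 m
Series → Q common, losses add: H = Σh = 155.3 m

H ≈ 155 m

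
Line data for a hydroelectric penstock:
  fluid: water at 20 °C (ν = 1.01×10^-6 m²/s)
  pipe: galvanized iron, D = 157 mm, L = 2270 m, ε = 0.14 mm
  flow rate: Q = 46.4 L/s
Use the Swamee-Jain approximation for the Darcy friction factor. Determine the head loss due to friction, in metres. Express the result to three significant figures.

V = 4Q/(πD²) = 4·0.0464/(π·0.157²) = 2.397 m/s
Re = VD/ν = 2.397·0.157/1.01×10^-6 = 3.73×10^5 → turbulent
ε/D = 0.14/157 = 8.92×10^-4
Swamee-Jain: f = 0.02009
h_f = f(L/D)V²/(2g) = 0.02009·(2270/0.157)·2.397²/(2·9.81) = 85.04 m

h_f ≈ 85.0 m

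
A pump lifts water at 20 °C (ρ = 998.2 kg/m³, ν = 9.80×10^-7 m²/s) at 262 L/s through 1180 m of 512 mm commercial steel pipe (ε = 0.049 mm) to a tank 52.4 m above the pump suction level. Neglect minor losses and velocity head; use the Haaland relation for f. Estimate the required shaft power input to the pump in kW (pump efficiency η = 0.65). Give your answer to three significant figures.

P_shaft ≈ 217 kW

V = 4Q/(πD²) = 1.273 m/s; Re = 6.65×10^5; ε/D = 9.57×10^-5; f = 0.01378
h_f = f(L/D)V²/2g = 2.620 m
Total head H = z + h_f = 52.4 + 2.620 = 55.02 m
P_hyd = ρgQH = 998.2·9.81·0.262·55.02 = 141.2 kW
P_shaft = P_hyd/η = 141.2/0.65 = 217.2 kW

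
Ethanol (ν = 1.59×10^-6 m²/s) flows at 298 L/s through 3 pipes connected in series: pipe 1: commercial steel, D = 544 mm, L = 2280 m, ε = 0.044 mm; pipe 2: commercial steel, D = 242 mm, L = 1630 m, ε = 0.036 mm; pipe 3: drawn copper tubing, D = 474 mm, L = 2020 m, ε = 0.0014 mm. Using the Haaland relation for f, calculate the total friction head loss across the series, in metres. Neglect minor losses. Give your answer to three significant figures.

H ≈ 215 m

Pipe 1: V = 1.282 m/s, Re = 4.39×10^5, ε/D = 8.09×10^-5, f = 0.01428, h_1 = f(L/D)V²/2g = 5.015 m
Pipe 2: V = 6.479 m/s, Re = 9.86×10^5, ε/D = 1.49×10^-4, f = 0.01400, h_2 = f(L/D)V²/2g = 201.8 m
Pipe 3: V = 1.689 m/s, Re = 5.03×10^5, ε/D = 2.95×10^-6, f = 0.01308, h_3 = f(L/D)V²/2g = 8.102 m
Series → Q common, losses add: H = Σh = 214.9 m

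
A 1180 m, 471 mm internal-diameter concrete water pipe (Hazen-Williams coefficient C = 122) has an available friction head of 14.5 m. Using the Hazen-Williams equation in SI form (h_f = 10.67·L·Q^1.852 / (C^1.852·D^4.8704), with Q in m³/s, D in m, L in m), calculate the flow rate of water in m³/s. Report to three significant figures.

Q ≈ 0.436 m³/s

Rearranging: Q = [h_f·C^1.852·D^4.8704 / (10.67·L)]^(1/1.852)
Q = [14.5·122^1.852·0.471^4.8704 / (10.67·1180)]^0.540 = 0.4362 m³/s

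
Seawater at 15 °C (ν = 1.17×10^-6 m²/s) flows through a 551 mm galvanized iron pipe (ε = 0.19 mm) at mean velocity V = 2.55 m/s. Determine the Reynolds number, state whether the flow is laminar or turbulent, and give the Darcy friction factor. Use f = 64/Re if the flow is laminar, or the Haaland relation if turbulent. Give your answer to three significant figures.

Re = VD/ν = 2.550·0.551/1.17×10^-6 = 1.20×10^6
Re > 4000 → turbulent; ε/D = 3.45×10^-4
Haaland: f = 0.01590

Re ≈ 1.20×10^6; turbulent; f ≈ 0.0159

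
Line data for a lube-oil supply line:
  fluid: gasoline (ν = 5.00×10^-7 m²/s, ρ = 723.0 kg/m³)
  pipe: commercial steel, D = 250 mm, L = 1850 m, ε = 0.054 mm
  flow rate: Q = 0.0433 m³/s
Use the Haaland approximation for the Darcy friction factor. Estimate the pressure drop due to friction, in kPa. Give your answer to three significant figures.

V = 4Q/(πD²) = 4·0.0433/(π·0.250²) = 0.8821 m/s
Re = VD/ν = 0.8821·0.250/5.00×10^-7 = 4.41×10^5 → turbulent
ε/D = 0.054/250 = 2.16×10^-4
Haaland: f = 0.01560
h_f = f(L/D)V²/(2g) = 0.01560·(1850/0.250)·0.8821²/(2·9.81) = 4.578 m
Δp = ρg·h_f = 723.0·9.81·4.578 = 32.47 kPa

Δp ≈ 32.5 kPa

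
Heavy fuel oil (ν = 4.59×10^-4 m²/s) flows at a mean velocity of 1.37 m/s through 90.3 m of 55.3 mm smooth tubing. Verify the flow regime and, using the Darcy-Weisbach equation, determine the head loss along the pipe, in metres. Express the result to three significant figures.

h_f ≈ 60.6 m

Re = VD/ν = 1.37·0.05530/4.59×10^-4 = 165 → laminar (Re < 2300)
f = 64/Re = 0.3877
h_f = f(L/D)V²/(2g) = 0.3877·(90.3/0.05530)·1.37²/(2·9.81) = 60.57 m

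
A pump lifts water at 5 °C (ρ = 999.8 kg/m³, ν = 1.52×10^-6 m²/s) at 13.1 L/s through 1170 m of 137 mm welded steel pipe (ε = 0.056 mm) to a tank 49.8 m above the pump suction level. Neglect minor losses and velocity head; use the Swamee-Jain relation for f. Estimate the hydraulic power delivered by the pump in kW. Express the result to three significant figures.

P_hyd ≈ 7.31 kW

V = 4Q/(πD²) = 0.8887 m/s; Re = 8.01×10^4; ε/D = 4.09×10^-4; f = 0.02066
h_f = f(L/D)V²/2g = 7.102 m
Total head H = z + h_f = 49.8 + 7.102 = 56.90 m
P_hyd = ρgQH = 999.8·9.81·0.0131·56.90 = 7.311 kW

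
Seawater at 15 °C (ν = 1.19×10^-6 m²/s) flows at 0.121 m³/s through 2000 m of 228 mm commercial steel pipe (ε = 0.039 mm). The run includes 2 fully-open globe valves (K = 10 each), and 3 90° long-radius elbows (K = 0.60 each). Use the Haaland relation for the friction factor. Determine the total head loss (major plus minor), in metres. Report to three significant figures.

V = 4Q/(πD²) = 2.964 m/s; V²/2g = 0.4477 m
Re = 5.68×10^5, ε/D = 1.71×10^-4 → f = 0.01485 (Haaland)
Major: h_f = f(L/D)·V²/2g = 0.01485·8772·0.4477 = 58.30 m
Minor: ΣK = 21.8; h_m = ΣK·V²/2g = 9.759 m
Total H_L = 58.30 + 9.759 = 68.06 m

H_L ≈ 68.1 m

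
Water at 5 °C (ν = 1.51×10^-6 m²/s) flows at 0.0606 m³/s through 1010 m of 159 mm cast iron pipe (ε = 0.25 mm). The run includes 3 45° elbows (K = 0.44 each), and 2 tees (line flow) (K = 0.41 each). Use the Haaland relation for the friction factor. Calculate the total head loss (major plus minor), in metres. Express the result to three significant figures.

V = 4Q/(πD²) = 3.052 m/s; V²/2g = 0.4748 m
Re = 3.21×10^5, ε/D = 0.00157 → f = 0.02262 (Haaland)
Major: h_f = f(L/D)·V²/2g = 0.02262·6352·0.4748 = 68.22 m
Minor: ΣK = 2.14; h_m = ΣK·V²/2g = 1.016 m
Total H_L = 68.22 + 1.016 = 69.23 m

H_L ≈ 69.2 m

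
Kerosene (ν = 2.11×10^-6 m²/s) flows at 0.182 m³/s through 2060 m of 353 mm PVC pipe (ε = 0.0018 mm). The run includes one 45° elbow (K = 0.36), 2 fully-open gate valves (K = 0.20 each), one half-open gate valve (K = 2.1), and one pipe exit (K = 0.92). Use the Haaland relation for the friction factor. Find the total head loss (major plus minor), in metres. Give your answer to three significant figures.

V = 4Q/(πD²) = 1.860 m/s; V²/2g = 0.1763 m
Re = 3.11×10^5, ε/D = 5.10×10^-6 → f = 0.01429 (Haaland)
Major: h_f = f(L/D)·V²/2g = 0.01429·5836·0.1763 = 14.70 m
Minor: ΣK = 3.78; h_m = ΣK·V²/2g = 0.6663 m
Total H_L = 14.70 + 0.6663 = 15.36 m

H_L ≈ 15.4 m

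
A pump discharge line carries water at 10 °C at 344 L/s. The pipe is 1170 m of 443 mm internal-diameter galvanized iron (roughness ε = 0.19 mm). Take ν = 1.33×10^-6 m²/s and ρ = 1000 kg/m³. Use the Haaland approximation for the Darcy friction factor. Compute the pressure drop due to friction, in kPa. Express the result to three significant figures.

V = 4Q/(πD²) = 4·0.344/(π·0.443²) = 2.232 m/s
Re = VD/ν = 2.232·0.443/1.33×10^-6 = 7.43×10^5 → turbulent
ε/D = 0.19/443 = 4.29×10^-4
Haaland: f = 0.01682
h_f = f(L/D)V²/(2g) = 0.01682·(1170/0.443)·2.232²/(2·9.81) = 11.28 m
Δp = ρg·h_f = 1000·9.81·11.28 = 110.6 kPa

Δp ≈ 111 kPa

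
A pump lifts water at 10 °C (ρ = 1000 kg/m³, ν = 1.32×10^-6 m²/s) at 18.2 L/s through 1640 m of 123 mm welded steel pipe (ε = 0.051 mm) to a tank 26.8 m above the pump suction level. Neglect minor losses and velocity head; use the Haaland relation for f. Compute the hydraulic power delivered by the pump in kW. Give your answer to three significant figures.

P_hyd ≈ 10.1 kW

V = 4Q/(πD²) = 1.532 m/s; Re = 1.43×10^5; ε/D = 4.15×10^-4; f = 0.01884
h_f = f(L/D)V²/2g = 30.03 m
Total head H = z + h_f = 26.8 + 30.03 = 56.83 m
P_hyd = ρgQH = 1000·9.81·0.0182·56.83 = 10.15 kW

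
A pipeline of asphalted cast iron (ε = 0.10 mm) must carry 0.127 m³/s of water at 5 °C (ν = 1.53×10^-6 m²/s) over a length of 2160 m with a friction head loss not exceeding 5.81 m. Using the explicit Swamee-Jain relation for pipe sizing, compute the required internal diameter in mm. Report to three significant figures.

Swamee-Jain (Type III): D = 0.66·[ε^1.25·(LQ²/(gh_f))^4.75 + ν·Q^9.4·(L/(gh_f))^5.2]^0.04
LQ²/(gh_f) = 0.6112; L/(gh_f) = 37.90
Term 1 = ε^1.25·(…)^4.75 = 9.65×10^-7; Term 2 = ν·Q^9.4·(…)^5.2 = 9.32×10^-7
D = 0.66·(9.65×10^-7 + 9.32×10^-7)^0.04 = 0.3896 m = 390 mm
Check: V = 1.07 m/s, Re = 2.71×10^5, f = 0.01692, h_f = 5.42 m ≈ 5.81 m ✓

D ≈ 390 mm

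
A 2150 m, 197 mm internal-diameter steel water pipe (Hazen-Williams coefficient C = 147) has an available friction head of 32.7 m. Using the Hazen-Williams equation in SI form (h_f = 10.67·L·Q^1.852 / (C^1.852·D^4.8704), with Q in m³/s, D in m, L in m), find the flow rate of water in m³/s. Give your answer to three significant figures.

Q ≈ 0.0596 m³/s

Rearranging: Q = [h_f·C^1.852·D^4.8704 / (10.67·L)]^(1/1.852)
Q = [32.7·147^1.852·0.197^4.8704 / (10.67·2150)]^0.540 = 0.05959 m³/s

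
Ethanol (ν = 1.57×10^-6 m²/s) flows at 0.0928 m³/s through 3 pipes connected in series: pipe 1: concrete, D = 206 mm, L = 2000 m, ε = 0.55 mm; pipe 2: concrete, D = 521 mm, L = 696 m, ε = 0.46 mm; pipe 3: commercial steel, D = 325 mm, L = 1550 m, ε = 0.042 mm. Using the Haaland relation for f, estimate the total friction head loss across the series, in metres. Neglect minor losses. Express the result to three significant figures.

Pipe 1: V = 2.784 m/s, Re = 3.65×10^5, ε/D = 0.00267, f = 0.02574, h_1 = f(L/D)V²/2g = 98.74 m
Pipe 2: V = 0.4353 m/s, Re = 1.44×10^5, ε/D = 8.83×10^-4, f = 0.02088, h_2 = f(L/D)V²/2g = 0.2694 m
Pipe 3: V = 1.119 m/s, Re = 2.32×10^5, ε/D = 1.29×10^-4, f = 0.01604, h_3 = f(L/D)V²/2g = 4.880 m
Series → Q common, losses add: H = Σh = 103.9 m

H ≈ 104 m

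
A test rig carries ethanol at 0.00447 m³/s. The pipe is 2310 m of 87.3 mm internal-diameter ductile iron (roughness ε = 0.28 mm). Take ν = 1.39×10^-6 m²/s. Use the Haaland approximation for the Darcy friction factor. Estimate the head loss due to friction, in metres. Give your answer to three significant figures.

h_f ≈ 21.8 m

V = 4Q/(πD²) = 4·0.00447/(π·0.0873²) = 0.7468 m/s
Re = VD/ν = 0.7468·0.0873/1.39×10^-6 = 4.69×10^4 → turbulent
ε/D = 0.28/87.3 = 0.00321
Haaland: f = 0.02900
h_f = f(L/D)V²/(2g) = 0.02900·(2310/0.0873)·0.7468²/(2·9.81) = 21.81 m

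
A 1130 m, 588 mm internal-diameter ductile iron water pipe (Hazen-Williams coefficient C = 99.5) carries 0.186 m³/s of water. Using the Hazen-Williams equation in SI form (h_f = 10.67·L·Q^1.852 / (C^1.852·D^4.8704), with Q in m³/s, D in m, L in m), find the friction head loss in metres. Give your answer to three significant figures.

h_f ≈ 1.42 m

h_f = 10.67·1130·0.186^1.852 / (99.5^1.852·0.588^4.8704) = 1.418 m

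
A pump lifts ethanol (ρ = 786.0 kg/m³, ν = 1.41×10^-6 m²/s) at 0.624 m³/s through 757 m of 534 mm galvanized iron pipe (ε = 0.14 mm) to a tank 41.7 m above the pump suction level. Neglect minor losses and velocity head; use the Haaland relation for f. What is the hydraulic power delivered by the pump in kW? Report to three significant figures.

P_hyd ≈ 242 kW

V = 4Q/(πD²) = 2.786 m/s; Re = 1.06×10^6; ε/D = 2.62×10^-4; f = 0.01521
h_f = f(L/D)V²/2g = 8.532 m
Total head H = z + h_f = 41.7 + 8.532 = 50.23 m
P_hyd = ρgQH = 786.0·9.81·0.624·50.23 = 241.7 kW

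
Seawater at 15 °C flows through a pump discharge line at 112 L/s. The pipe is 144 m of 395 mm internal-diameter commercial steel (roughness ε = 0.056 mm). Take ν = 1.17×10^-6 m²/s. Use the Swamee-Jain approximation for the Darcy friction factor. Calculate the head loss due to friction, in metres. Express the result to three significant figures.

h_f ≈ 0.245 m

V = 4Q/(πD²) = 4·0.112/(π·0.395²) = 0.9140 m/s
Re = VD/ν = 0.9140·0.395/1.17×10^-6 = 3.09×10^5 → turbulent
ε/D = 0.056/395 = 1.42×10^-4
Swamee-Jain: f = 0.01576
h_f = f(L/D)V²/(2g) = 0.01576·(144/0.395)·0.9140²/(2·9.81) = 0.2447 m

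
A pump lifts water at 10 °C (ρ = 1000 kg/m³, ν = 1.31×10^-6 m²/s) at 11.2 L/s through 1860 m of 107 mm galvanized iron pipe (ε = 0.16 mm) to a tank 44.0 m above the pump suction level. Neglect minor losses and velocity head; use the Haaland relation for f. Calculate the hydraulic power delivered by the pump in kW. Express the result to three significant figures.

P_hyd ≈ 8.39 kW

V = 4Q/(πD²) = 1.246 m/s; Re = 1.02×10^5; ε/D = 0.00150; f = 0.02353
h_f = f(L/D)V²/2g = 32.34 m
Total head H = z + h_f = 44.0 + 32.34 = 76.34 m
P_hyd = ρgQH = 1000·9.81·0.0112·76.34 = 8.388 kW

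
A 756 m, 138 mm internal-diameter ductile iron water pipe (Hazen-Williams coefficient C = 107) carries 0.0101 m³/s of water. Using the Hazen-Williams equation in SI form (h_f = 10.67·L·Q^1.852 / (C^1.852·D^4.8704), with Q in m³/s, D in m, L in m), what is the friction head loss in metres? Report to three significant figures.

h_f = 10.67·756·0.0101^1.852 / (107^1.852·0.138^4.8704) = 4.379 m

h_f ≈ 4.38 m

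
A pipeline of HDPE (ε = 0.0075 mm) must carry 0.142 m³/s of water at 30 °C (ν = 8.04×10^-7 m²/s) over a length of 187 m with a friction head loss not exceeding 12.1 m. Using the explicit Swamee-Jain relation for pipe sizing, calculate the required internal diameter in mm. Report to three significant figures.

D ≈ 201 mm

Swamee-Jain (Type III): D = 0.66·[ε^1.25·(LQ²/(gh_f))^4.75 + ν·Q^9.4·(L/(gh_f))^5.2]^0.04
LQ²/(gh_f) = 0.03177; L/(gh_f) = 1.575
Term 1 = ε^1.25·(…)^4.75 = 3.01×10^-14; Term 2 = ν·Q^9.4·(…)^5.2 = 9.19×10^-14
D = 0.66·(3.01×10^-14 + 9.19×10^-14)^0.04 = 0.2009 m = 201 mm
Check: V = 4.48 m/s, Re = 1.12×10^6, f = 0.01228, h_f = 11.7 m ≈ 12.1 m ✓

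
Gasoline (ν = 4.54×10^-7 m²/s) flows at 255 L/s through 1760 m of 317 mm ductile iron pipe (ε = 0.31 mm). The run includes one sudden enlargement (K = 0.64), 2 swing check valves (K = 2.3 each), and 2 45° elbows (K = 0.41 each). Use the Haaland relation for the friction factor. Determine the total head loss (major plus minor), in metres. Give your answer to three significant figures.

H_L ≈ 61.4 m

V = 4Q/(πD²) = 3.231 m/s; V²/2g = 0.5321 m
Re = 2.26×10^6, ε/D = 9.78×10^-4 → f = 0.01969 (Haaland)
Major: h_f = f(L/D)·V²/2g = 0.01969·5552·0.5321 = 58.16 m
Minor: ΣK = 6.06; h_m = ΣK·V²/2g = 3.224 m
Total H_L = 58.16 + 3.224 = 61.39 m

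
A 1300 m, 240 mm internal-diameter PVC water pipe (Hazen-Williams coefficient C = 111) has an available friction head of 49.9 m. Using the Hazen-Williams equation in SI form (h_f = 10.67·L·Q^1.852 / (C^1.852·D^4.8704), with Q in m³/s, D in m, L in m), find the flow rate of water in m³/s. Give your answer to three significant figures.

Q ≈ 0.125 m³/s

Rearranging: Q = [h_f·C^1.852·D^4.8704 / (10.67·L)]^(1/1.852)
Q = [49.9·111^1.852·0.240^4.8704 / (10.67·1300)]^0.540 = 0.1247 m³/s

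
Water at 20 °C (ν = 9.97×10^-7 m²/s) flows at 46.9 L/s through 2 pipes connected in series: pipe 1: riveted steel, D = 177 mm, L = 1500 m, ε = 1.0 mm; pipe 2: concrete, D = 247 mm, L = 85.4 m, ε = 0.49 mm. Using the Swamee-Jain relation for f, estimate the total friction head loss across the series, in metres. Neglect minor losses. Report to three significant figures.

Pipe 1: V = 1.906 m/s, Re = 3.38×10^5, ε/D = 0.00565, f = 0.03190, h_1 = f(L/D)V²/2g = 50.07 m
Pipe 2: V = 0.9788 m/s, Re = 2.42×10^5, ε/D = 0.00198, f = 0.02428, h_2 = f(L/D)V²/2g = 0.4099 m
Series → Q common, losses add: H = Σh = 50.48 m

H ≈ 50.5 m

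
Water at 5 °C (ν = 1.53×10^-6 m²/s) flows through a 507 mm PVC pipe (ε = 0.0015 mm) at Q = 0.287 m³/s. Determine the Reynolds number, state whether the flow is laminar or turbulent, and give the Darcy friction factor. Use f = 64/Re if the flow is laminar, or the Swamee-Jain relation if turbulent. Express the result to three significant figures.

V = 4Q/(πD²) = 1.422 m/s
Re = VD/ν = 1.422·0.507/1.53×10^-6 = 4.71×10^5
Re > 4000 → turbulent; ε/D = 2.96×10^-6
Swamee-Jain: f = 0.01328

Re ≈ 4.71×10^5; turbulent; f ≈ 0.0133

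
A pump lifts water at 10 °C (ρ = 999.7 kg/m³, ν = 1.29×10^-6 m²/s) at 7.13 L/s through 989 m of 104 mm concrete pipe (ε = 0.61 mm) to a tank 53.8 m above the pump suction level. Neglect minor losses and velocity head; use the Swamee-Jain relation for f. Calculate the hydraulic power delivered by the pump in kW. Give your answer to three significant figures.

P_hyd ≈ 4.56 kW

V = 4Q/(πD²) = 0.8393 m/s; Re = 6.77×10^4; ε/D = 0.00587; f = 0.03344
h_f = f(L/D)V²/2g = 11.42 m
Total head H = z + h_f = 53.8 + 11.42 = 65.22 m
P_hyd = ρgQH = 999.7·9.81·0.00713·65.22 = 4.560 kW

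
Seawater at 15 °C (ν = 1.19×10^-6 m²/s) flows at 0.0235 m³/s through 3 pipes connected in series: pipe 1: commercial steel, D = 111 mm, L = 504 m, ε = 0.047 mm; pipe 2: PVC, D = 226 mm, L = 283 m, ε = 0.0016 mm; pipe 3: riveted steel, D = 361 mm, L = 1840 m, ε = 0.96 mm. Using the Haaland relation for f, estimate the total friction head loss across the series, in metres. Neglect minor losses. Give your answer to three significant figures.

H ≈ 25.3 m

Pipe 1: V = 2.428 m/s, Re = 2.27×10^5, ε/D = 4.23×10^-4, f = 0.01802, h_1 = f(L/D)V²/2g = 24.59 m
Pipe 2: V = 0.5858 m/s, Re = 1.11×10^5, ε/D = 7.08×10^-6, f = 0.01746, h_2 = f(L/D)V²/2g = 0.3824 m
Pipe 3: V = 0.2296 m/s, Re = 6.97×10^4, ε/D = 0.00266, f = 0.02712, h_3 = f(L/D)V²/2g = 0.3714 m
Series → Q common, losses add: H = Σh = 25.34 m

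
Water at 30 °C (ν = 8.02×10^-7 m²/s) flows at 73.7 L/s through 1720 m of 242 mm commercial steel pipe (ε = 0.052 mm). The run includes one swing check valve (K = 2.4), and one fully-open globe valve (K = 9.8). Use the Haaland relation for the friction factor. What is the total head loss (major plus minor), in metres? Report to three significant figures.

V = 4Q/(πD²) = 1.602 m/s; V²/2g = 0.1309 m
Re = 4.83×10^5, ε/D = 2.15×10^-4 → f = 0.01547 (Haaland)
Major: h_f = f(L/D)·V²/2g = 0.01547·7107·0.1309 = 14.39 m
Minor: ΣK = 12.2; h_m = ΣK·V²/2g = 1.596 m
Total H_L = 14.39 + 1.596 = 15.98 m

H_L ≈ 16.0 m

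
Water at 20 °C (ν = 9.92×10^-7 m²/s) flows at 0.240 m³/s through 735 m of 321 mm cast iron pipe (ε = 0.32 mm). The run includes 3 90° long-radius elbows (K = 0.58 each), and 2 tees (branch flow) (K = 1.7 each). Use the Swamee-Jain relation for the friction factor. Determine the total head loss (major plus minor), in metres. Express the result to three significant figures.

V = 4Q/(πD²) = 2.966 m/s; V²/2g = 0.4483 m
Re = 9.60×10^5, ε/D = 9.97×10^-4 → f = 0.02003 (Swamee-Jain)
Major: h_f = f(L/D)·V²/2g = 0.02003·2290·0.4483 = 20.56 m
Minor: ΣK = 5.14; h_m = ΣK·V²/2g = 2.304 m
Total H_L = 20.56 + 2.304 = 22.86 m

H_L ≈ 22.9 m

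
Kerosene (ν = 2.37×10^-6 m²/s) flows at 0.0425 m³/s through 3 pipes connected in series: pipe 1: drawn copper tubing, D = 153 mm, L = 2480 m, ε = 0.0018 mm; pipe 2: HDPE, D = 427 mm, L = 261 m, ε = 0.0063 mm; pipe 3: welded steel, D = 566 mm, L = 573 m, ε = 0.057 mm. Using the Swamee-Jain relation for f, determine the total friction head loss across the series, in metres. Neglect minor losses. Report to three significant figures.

Pipe 1: V = 2.312 m/s, Re = 1.49×10^5, ε/D = 1.18×10^-5, f = 0.01655, h_1 = f(L/D)V²/2g = 73.06 m
Pipe 2: V = 0.2968 m/s, Re = 5.35×10^4, ε/D = 1.48×10^-5, f = 0.02051, h_2 = f(L/D)V²/2g = 0.05629 m
Pipe 3: V = 0.1689 m/s, Re = 4.03×10^4, ε/D = 1.01×10^-4, f = 0.02217, h_3 = f(L/D)V²/2g = 0.03263 m
Series → Q common, losses add: H = Σh = 73.14 m

H ≈ 73.1 m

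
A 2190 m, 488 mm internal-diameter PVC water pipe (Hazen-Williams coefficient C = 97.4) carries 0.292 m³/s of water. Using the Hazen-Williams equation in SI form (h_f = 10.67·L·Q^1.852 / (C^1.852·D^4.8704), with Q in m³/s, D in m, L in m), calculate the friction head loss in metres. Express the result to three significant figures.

h_f = 10.67·2190·0.292^1.852 / (97.4^1.852·0.488^4.8704) = 16.34 m

h_f ≈ 16.3 m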